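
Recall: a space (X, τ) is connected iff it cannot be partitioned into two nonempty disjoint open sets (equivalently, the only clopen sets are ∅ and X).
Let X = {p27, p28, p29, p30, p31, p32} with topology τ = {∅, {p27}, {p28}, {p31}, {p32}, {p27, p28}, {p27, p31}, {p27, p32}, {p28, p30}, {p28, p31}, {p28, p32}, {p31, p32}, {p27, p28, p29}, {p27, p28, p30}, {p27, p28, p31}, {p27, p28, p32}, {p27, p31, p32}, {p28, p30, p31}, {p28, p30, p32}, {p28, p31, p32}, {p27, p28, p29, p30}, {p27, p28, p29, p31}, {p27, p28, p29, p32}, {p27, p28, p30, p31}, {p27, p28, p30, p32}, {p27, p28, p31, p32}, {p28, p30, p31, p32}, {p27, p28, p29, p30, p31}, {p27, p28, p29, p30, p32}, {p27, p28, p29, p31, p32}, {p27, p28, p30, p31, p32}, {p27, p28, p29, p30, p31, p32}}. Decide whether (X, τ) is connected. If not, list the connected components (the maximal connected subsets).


(X, τ) is disconnected; components = [{p31}, {p32}, {p27, p28, p29, p30}].

Find clopen sets (U ∈ τ with X ∖ U ∈ τ):
  U = ∅, X ∖ U = {p27, p28, p29, p30, p31, p32} — both open, so U is clopen.
  U = {p31}, X ∖ U = {p27, p28, p29, p30, p32} — both open, so U is clopen.
  U = {p32}, X ∖ U = {p27, p28, p29, p30, p31} — both open, so U is clopen.
  U = {p31, p32}, X ∖ U = {p27, p28, p29, p30} — both open, so U is clopen.
  U = {p27, p28, p29, p30}, X ∖ U = {p31, p32} — both open, so U is clopen.
  U = {p27, p28, p29, p30, p31}, X ∖ U = {p32} — both open, so U is clopen.
  U = {p27, p28, p29, p30, p32}, X ∖ U = {p31} — both open, so U is clopen.
  U = {p27, p28, p29, p30, p31, p32}, X ∖ U = ∅ — both open, so U is clopen.
Nontrivial clopen(s) exist: e.g. {p31}. So (X, τ) is disconnected.
Compute connected components by grouping points that agree on all clopens:
  component: {p31}
  component: {p32}
  component: {p27, p28, p29, p30}


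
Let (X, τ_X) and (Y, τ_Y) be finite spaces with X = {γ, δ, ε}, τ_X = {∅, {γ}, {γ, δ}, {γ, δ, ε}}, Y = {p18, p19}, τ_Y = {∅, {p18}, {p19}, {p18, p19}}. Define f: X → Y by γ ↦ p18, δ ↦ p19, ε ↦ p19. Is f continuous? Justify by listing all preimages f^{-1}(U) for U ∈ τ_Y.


f is NOT continuous.

Compute f^{-1}(U) for each U ∈ τ_Y:
  U = ∅: f^{-1}(U) = ∅ ∈ τ_X ✓.
  U = {p18}: f^{-1}(U) = {γ} ∈ τ_X ✓.
  U = {p19}: f^{-1}(U) = {δ, ε} ∉ τ_X ✗.
  U = {p18, p19}: f^{-1}(U) = {γ, δ, ε} ∈ τ_X ✓.
Found U = {p19} with f^{-1}(U) = {δ, ε} not in τ_X. Therefore f is NOT continuous.


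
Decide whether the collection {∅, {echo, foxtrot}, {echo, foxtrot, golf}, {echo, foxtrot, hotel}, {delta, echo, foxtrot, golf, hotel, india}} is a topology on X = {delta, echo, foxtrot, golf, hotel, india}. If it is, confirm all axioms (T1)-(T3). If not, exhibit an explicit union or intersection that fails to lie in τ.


τ is NOT a topology on X.

Axiom (T1): ∅ ∈ τ? Yes; X ∈ τ? Yes.
Axiom (T2/T3): check pairwise unions and intersections of members of τ.
Counterexample for (T2): {echo, foxtrot, golf} ∪ {echo, foxtrot, hotel} = {echo, foxtrot, golf, hotel} ∉ τ. Therefore τ is NOT a topology.


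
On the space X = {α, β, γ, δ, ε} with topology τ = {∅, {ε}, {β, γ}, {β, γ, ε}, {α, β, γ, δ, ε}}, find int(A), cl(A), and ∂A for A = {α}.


int(A) = ∅, cl(A) = {α, δ}, ∂A = {α, δ}.

Closed sets in (X, τ) are complements of opens:
  closed(X, τ) = {∅, {α, δ}, {α, δ, ε}, {α, β, γ, δ}, {α, β, γ, δ, ε}}.
int(A) = ⋃ {U ∈ τ : U ⊆ A}. Opens contained in A: ∅.
Taking the union of these: int(A) = ∅.
cl(A) = ⋂ {C closed : A ⊆ C}. Closed sets containing A: {α, δ}, {α, δ, ε}, {α, β, γ, δ}, {α, β, γ, δ, ε}.
Intersecting these: cl(A) = {α, δ}.
∂A = cl(A) ∖ int(A) = {α, δ} ∖ ∅ = {α, δ}.


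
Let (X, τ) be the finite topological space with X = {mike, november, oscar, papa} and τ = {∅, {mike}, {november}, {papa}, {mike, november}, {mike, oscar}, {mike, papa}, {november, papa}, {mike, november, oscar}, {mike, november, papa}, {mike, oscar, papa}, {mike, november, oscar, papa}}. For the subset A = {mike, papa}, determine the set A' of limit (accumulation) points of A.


A' = {oscar}

For each x ∈ X, list the open sets U ∈ τ with x ∈ U, then check whether U ∩ (A ∖ {x}) ≠ ∅ for every such U.
  x = mike: open {mike} ∋ x has {mike} ∩ (A ∖ {mike}) = ∅, so x is NOT a limit point.
  x = november: open {november} ∋ x has {november} ∩ (A ∖ {november}) = ∅, so x is NOT a limit point.
  x = oscar: opens ∋ x are {mike, oscar}, {mike, november, oscar}, {mike, oscar, papa}, {mike, november, oscar, papa}; each meets A ∖ {oscar}, so x IS a limit point.
  x = papa: open {papa} ∋ x has {papa} ∩ (A ∖ {papa}) = ∅, so x is NOT a limit point.
Collecting: A' = {oscar}.


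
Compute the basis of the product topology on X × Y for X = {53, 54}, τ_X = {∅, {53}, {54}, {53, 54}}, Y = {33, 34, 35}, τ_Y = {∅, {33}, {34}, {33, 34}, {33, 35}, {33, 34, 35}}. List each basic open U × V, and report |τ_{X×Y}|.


Basis B = {∅ × ∅, {53} × {33}, {53} × {34}, {54} × {33}, {54} × {34}, {53} × {33, 34}, {53} × {33, 35}, {53, 54} × {33}, {53, 54} × {34}, {54} × {33, 34}, {54} × {33, 35}, {53} × {33, 34, 35}, {54} × {33, 34, 35}, {53, 54} × {33, 34}, {53, 54} × {33, 35}, {53, 54} × {33, 34, 35}}; |τ_{X×Y}| = 36.

Enumerate products U × V with U ∈ τ_X, V ∈ τ_Y (deduplicated):
  ∅ × ∅ = {} (∅)
  {53} × {33} = {(53,33)}
  {53} × {34} = {(53,34)}
  {54} × {33} = {(54,33)}
  {54} × {34} = {(54,34)}
  {53} × {33, 34} = {(53,33), (53,34)}
  {53} × {33, 35} = {(53,33), (53,35)}
  {53, 54} × {33} = {(53,33), (54,33)}
  {53, 54} × {34} = {(53,34), (54,34)}
  {54} × {33, 34} = {(54,33), (54,34)}
  {54} × {33, 35} = {(54,33), (54,35)}
  {53} × {33, 34, 35} = {(53,33), (53,34), (53,35)}
  {54} × {33, 34, 35} = {(54,33), (54,34), (54,35)}
  {53, 54} × {33, 34} = {(53,33), (53,34), (54,33), (54,34)}
  {53, 54} × {33, 35} = {(53,33), (53,35), (54,33), (54,35)}
  {53, 54} × {33, 34, 35} = {(53,33), (53,34), (53,35), (54,33), (54,34), (54,35)}
These 16 distinct sets form the basis B.
Close under arbitrary unions to get τ_{X×Y}; counting gives |τ_{X×Y}| = 36.


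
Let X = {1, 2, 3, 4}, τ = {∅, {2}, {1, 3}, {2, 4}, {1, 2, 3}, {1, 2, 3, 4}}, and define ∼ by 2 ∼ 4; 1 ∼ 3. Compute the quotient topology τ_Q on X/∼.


X/∼ = {[1=3], [2=4]}; |τ_Q| = 4.

Equivalence classes: [1=3], [2=4].
Quotient map π: X → X/∼ sends 1 ↦ [1=3], 2 ↦ [2=4], 3 ↦ [1=3], 4 ↦ [2=4].
For each subset V ⊆ X/∼, compute π^{-1}(V) ⊆ X and check whether π^{-1}(V) ∈ τ. V is open in τ_Q iff π^{-1}(V) ∈ τ.
  V = {}: π^{-1}(V) = ∅ ∈ τ ✓.
  V = {[1=3]}: π^{-1}(V) = {1, 3} ∈ τ ✓.
  V = {[2=4]}: π^{-1}(V) = {2, 4} ∈ τ ✓.
  V = {[1=3], [2=4]}: π^{-1}(V) = {1, 2, 3, 4} ∈ τ ✓.
Open sets in the quotient: τ_Q = {{}, {[1=3]}, {[2=4]}, {[1=3], [2=4]}} (4 elements).


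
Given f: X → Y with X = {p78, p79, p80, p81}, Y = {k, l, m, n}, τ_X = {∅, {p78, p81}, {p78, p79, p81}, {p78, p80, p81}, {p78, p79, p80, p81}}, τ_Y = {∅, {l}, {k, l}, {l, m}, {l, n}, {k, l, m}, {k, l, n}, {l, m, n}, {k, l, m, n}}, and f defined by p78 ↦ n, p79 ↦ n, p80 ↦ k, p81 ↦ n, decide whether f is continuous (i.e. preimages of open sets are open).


f is NOT continuous.

Compute f^{-1}(U) for each U ∈ τ_Y:
  U = ∅: f^{-1}(U) = ∅ ∈ τ_X ✓.
  U = {l}: f^{-1}(U) = ∅ ∈ τ_X ✓.
  U = {k, l}: f^{-1}(U) = {p80} ∉ τ_X ✗.
  U = {l, m}: f^{-1}(U) = ∅ ∈ τ_X ✓.
  U = {l, n}: f^{-1}(U) = {p78, p79, p81} ∈ τ_X ✓.
  U = {k, l, m}: f^{-1}(U) = {p80} ∉ τ_X ✗.
  U = {k, l, n}: f^{-1}(U) = {p78, p79, p80, p81} ∈ τ_X ✓.
  U = {l, m, n}: f^{-1}(U) = {p78, p79, p81} ∈ τ_X ✓.
  U = {k, l, m, n}: f^{-1}(U) = {p78, p79, p80, p81} ∈ τ_X ✓.
Found U = {k, l} with f^{-1}(U) = {p80} not in τ_X. Therefore f is NOT continuous.


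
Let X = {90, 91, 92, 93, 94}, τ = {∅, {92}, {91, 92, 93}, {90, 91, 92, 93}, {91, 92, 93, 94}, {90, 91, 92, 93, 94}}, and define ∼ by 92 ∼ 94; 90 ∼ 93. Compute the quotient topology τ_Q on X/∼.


X/∼ = {[90=93], [91], [92=94]}; |τ_Q| = 2.

Equivalence classes: [90=93], [91], [92=94].
Quotient map π: X → X/∼ sends 90 ↦ [90=93], 91 ↦ [91], 92 ↦ [92=94], 93 ↦ [90=93], 94 ↦ [92=94].
For each subset V ⊆ X/∼, compute π^{-1}(V) ⊆ X and check whether π^{-1}(V) ∈ τ. V is open in τ_Q iff π^{-1}(V) ∈ τ.
  V = {}: π^{-1}(V) = ∅ ∈ τ ✓.
  V = {[90=93]}: π^{-1}(V) = {90, 93} ∉ τ ✗.
  V = {[91]}: π^{-1}(V) = {91} ∉ τ ✗.
  V = {[90=93], [91]}: π^{-1}(V) = {90, 91, 93} ∉ τ ✗.
  V = {[92=94]}: π^{-1}(V) = {92, 94} ∉ τ ✗.
  V = {[90=93], [92=94]}: π^{-1}(V) = {90, 92, 93, 94} ∉ τ ✗.
  V = {[91], [92=94]}: π^{-1}(V) = {91, 92, 94} ∉ τ ✗.
  V = {[90=93], [91], [92=94]}: π^{-1}(V) = {90, 91, 92, 93, 94} ∈ τ ✓.
Open sets in the quotient: τ_Q = {{}, {[90=93], [91], [92=94]}} (2 elements).


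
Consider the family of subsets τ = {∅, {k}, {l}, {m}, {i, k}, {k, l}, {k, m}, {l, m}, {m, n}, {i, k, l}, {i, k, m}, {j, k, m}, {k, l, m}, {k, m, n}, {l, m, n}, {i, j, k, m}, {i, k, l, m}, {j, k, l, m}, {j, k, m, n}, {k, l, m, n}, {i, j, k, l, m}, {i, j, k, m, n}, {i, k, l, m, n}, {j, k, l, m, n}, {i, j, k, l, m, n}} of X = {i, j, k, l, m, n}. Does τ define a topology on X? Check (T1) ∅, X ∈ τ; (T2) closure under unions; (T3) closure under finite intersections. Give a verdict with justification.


τ is NOT a topology on X.

Axiom (T1): ∅ ∈ τ? Yes; X ∈ τ? Yes.
Axiom (T2/T3): check pairwise unions and intersections of members of τ.
Counterexample for (T2): {i, k} ∪ {m, n} = {i, k, m, n} ∉ τ. Therefore τ is NOT a topology.


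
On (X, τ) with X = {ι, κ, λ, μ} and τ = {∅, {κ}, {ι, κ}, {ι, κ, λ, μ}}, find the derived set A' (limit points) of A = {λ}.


A' = {μ}

For each x ∈ X, list the open sets U ∈ τ with x ∈ U, then check whether U ∩ (A ∖ {x}) ≠ ∅ for every such U.
  x = ι: open {ι, κ} ∋ x has {ι, κ} ∩ (A ∖ {ι}) = ∅, so x is NOT a limit point.
  x = κ: open {κ} ∋ x has {κ} ∩ (A ∖ {κ}) = ∅, so x is NOT a limit point.
  x = λ: open {ι, κ, λ, μ} ∋ x has {ι, κ, λ, μ} ∩ (A ∖ {λ}) = ∅, so x is NOT a limit point.
  x = μ: opens ∋ x are {ι, κ, λ, μ}; each meets A ∖ {μ}, so x IS a limit point.
Collecting: A' = {μ}.


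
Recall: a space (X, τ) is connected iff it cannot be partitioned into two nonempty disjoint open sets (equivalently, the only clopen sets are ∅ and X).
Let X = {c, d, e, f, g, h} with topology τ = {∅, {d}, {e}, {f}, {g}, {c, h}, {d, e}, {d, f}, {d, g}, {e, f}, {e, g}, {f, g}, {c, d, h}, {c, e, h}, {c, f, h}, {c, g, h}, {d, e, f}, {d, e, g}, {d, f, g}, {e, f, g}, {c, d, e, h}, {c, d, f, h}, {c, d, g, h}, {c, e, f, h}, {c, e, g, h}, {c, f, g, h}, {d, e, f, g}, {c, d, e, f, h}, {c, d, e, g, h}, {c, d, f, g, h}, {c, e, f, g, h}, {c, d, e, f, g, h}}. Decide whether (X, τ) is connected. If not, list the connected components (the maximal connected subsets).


(X, τ) is disconnected; components = [{d}, {e}, {f}, {g}, {c, h}].

Find clopen sets (U ∈ τ with X ∖ U ∈ τ):
  U = ∅, X ∖ U = {c, d, e, f, g, h} — both open, so U is clopen.
  U = {d}, X ∖ U = {c, e, f, g, h} — both open, so U is clopen.
  U = {e}, X ∖ U = {c, d, f, g, h} — both open, so U is clopen.
  U = {f}, X ∖ U = {c, d, e, g, h} — both open, so U is clopen.
  U = {g}, X ∖ U = {c, d, e, f, h} — both open, so U is clopen.
  U = {c, h}, X ∖ U = {d, e, f, g} — both open, so U is clopen.
  U = {d, e}, X ∖ U = {c, f, g, h} — both open, so U is clopen.
  U = {d, f}, X ∖ U = {c, e, g, h} — both open, so U is clopen.
  U = {d, g}, X ∖ U = {c, e, f, h} — both open, so U is clopen.
  U = {e, f}, X ∖ U = {c, d, g, h} — both open, so U is clopen.
  U = {e, g}, X ∖ U = {c, d, f, h} — both open, so U is clopen.
  U = {f, g}, X ∖ U = {c, d, e, h} — both open, so U is clopen.
  U = {c, d, h}, X ∖ U = {e, f, g} — both open, so U is clopen.
  U = {c, e, h}, X ∖ U = {d, f, g} — both open, so U is clopen.
  U = {c, f, h}, X ∖ U = {d, e, g} — both open, so U is clopen.
  U = {c, g, h}, X ∖ U = {d, e, f} — both open, so U is clopen.
  U = {d, e, f}, X ∖ U = {c, g, h} — both open, so U is clopen.
  U = {d, e, g}, X ∖ U = {c, f, h} — both open, so U is clopen.
  U = {d, f, g}, X ∖ U = {c, e, h} — both open, so U is clopen.
  U = {e, f, g}, X ∖ U = {c, d, h} — both open, so U is clopen.
  U = {c, d, e, h}, X ∖ U = {f, g} — both open, so U is clopen.
  U = {c, d, f, h}, X ∖ U = {e, g} — both open, so U is clopen.
  U = {c, d, g, h}, X ∖ U = {e, f} — both open, so U is clopen.
  U = {c, e, f, h}, X ∖ U = {d, g} — both open, so U is clopen.
  U = {c, e, g, h}, X ∖ U = {d, f} — both open, so U is clopen.
  U = {c, f, g, h}, X ∖ U = {d, e} — both open, so U is clopen.
  U = {d, e, f, g}, X ∖ U = {c, h} — both open, so U is clopen.
  U = {c, d, e, f, h}, X ∖ U = {g} — both open, so U is clopen.
  U = {c, d, e, g, h}, X ∖ U = {f} — both open, so U is clopen.
  U = {c, d, f, g, h}, X ∖ U = {e} — both open, so U is clopen.
  U = {c, e, f, g, h}, X ∖ U = {d} — both open, so U is clopen.
  U = {c, d, e, f, g, h}, X ∖ U = ∅ — both open, so U is clopen.
Nontrivial clopen(s) exist: e.g. {f}. So (X, τ) is disconnected.
Compute connected components by grouping points that agree on all clopens:
  component: {d}
  component: {e}
  component: {f}
  component: {g}
  component: {c, h}


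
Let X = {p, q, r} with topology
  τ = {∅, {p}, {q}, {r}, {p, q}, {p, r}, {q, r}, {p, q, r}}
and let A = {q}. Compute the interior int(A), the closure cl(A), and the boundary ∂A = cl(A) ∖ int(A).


int(A) = {q}, cl(A) = {q}, ∂A = ∅.

Closed sets in (X, τ) are complements of opens:
  closed(X, τ) = {∅, {p}, {q}, {r}, {p, q}, {p, r}, {q, r}, {p, q, r}}.
int(A) = ⋃ {U ∈ τ : U ⊆ A}. Opens contained in A: ∅, {q}.
Taking the union of these: int(A) = {q}.
cl(A) = ⋂ {C closed : A ⊆ C}. Closed sets containing A: {q}, {p, q}, {q, r}, {p, q, r}.
Intersecting these: cl(A) = {q}.
∂A = cl(A) ∖ int(A) = {q} ∖ {q} = ∅.


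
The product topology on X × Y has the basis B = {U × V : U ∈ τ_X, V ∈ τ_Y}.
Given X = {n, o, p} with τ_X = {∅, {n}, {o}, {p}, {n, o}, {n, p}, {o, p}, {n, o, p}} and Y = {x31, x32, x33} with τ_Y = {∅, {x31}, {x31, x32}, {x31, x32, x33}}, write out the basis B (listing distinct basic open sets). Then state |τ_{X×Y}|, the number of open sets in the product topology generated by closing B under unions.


Basis B = {∅ × ∅, {n} × {x31}, {o} × {x31}, {p} × {x31}, {n} × {x31, x32}, {n, o} × {x31}, {n, p} × {x31}, {o} × {x31, x32}, {o, p} × {x31}, {p} × {x31, x32}, {n} × {x31, x32, x33}, {n, o, p} × {x31}, {o} × {x31, x32, x33}, {p} × {x31, x32, x33}, {n, o} × {x31, x32}, {n, p} × {x31, x32}, {o, p} × {x31, x32}, {n, o} × {x31, x32, x33}, {n, p} × {x31, x32, x33}, {n, o, p} × {x31, x32}, {o, p} × {x31, x32, x33}, {n, o, p} × {x31, x32, x33}}; |τ_{X×Y}| = 64.

Enumerate products U × V with U ∈ τ_X, V ∈ τ_Y (deduplicated):
  ∅ × ∅ = {} (∅)
  {n} × {x31} = {(n,x31)}
  {o} × {x31} = {(o,x31)}
  {p} × {x31} = {(p,x31)}
  {n} × {x31, x32} = {(n,x31), (n,x32)}
  {n, o} × {x31} = {(n,x31), (o,x31)}
  {n, p} × {x31} = {(n,x31), (p,x31)}
  {o} × {x31, x32} = {(o,x31), (o,x32)}
  {o, p} × {x31} = {(o,x31), (p,x31)}
  {p} × {x31, x32} = {(p,x31), (p,x32)}
  {n} × {x31, x32, x33} = {(n,x31), (n,x32), (n,x33)}
  {n, o, p} × {x31} = {(n,x31), (o,x31), (p,x31)}
  {o} × {x31, x32, x33} = {(o,x31), (o,x32), (o,x33)}
  {p} × {x31, x32, x33} = {(p,x31), (p,x32), (p,x33)}
  {n, o} × {x31, x32} = {(n,x31), (n,x32), (o,x31), (o,x32)}
  {n, p} × {x31, x32} = {(n,x31), (n,x32), (p,x31), (p,x32)}
  {o, p} × {x31, x32} = {(o,x31), (o,x32), (p,x31), (p,x32)}
  {n, o} × {x31, x32, x33} = {(n,x31), (n,x32), (n,x33), (o,x31), (o,x32), (o,x33)}
  {n, p} × {x31, x32, x33} = {(n,x31), (n,x32), (n,x33), (p,x31), (p,x32), (p,x33)}
  {n, o, p} × {x31, x32} = {(n,x31), (n,x32), (o,x31), (o,x32), (p,x31), (p,x32)}
  {o, p} × {x31, x32, x33} = {(o,x31), (o,x32), (o,x33), (p,x31), (p,x32), (p,x33)}
  {n, o, p} × {x31, x32, x33} = {(n,x31), (n,x32), (n,x33), (o,x31), (o,x32), (o,x33), (p,x31), (p,x32), (p,x33)}
These 22 distinct sets form the basis B.
Close under arbitrary unions to get τ_{X×Y}; counting gives |τ_{X×Y}| = 64.


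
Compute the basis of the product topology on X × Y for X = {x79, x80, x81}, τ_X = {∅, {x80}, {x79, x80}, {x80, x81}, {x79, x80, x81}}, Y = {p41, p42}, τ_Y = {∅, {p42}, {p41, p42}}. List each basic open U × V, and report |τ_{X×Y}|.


Basis B = {∅ × ∅, {x80} × {p42}, {x79, x80} × {p42}, {x80} × {p41, p42}, {x80, x81} × {p42}, {x79, x80, x81} × {p42}, {x79, x80} × {p41, p42}, {x80, x81} × {p41, p42}, {x79, x80, x81} × {p41, p42}}; |τ_{X×Y}| = 14.

Enumerate products U × V with U ∈ τ_X, V ∈ τ_Y (deduplicated):
  ∅ × ∅ = {} (∅)
  {x80} × {p42} = {(x80,p42)}
  {x79, x80} × {p42} = {(x79,p42), (x80,p42)}
  {x80} × {p41, p42} = {(x80,p41), (x80,p42)}
  {x80, x81} × {p42} = {(x80,p42), (x81,p42)}
  {x79, x80, x81} × {p42} = {(x79,p42), (x80,p42), (x81,p42)}
  {x79, x80} × {p41, p42} = {(x79,p41), (x79,p42), (x80,p41), (x80,p42)}
  {x80, x81} × {p41, p42} = {(x80,p41), (x80,p42), (x81,p41), (x81,p42)}
  {x79, x80, x81} × {p41, p42} = {(x79,p41), (x79,p42), (x80,p41), (x80,p42), (x81,p41), (x81,p42)}
These 9 distinct sets form the basis B.
Close under arbitrary unions to get τ_{X×Y}; counting gives |τ_{X×Y}| = 14.


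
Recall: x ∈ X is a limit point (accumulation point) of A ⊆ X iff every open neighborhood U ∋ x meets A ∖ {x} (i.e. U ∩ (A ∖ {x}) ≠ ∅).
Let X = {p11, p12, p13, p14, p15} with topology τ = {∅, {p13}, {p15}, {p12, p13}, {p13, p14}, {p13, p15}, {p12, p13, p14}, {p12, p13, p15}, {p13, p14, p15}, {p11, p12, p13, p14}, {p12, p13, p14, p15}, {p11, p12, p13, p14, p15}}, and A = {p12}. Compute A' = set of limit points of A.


A' = {p11}

For each x ∈ X, list the open sets U ∈ τ with x ∈ U, then check whether U ∩ (A ∖ {x}) ≠ ∅ for every such U.
  x = p11: opens ∋ x are {p11, p12, p13, p14}, {p11, p12, p13, p14, p15}; each meets A ∖ {p11}, so x IS a limit point.
  x = p12: open {p12, p13} ∋ x has {p12, p13} ∩ (A ∖ {p12}) = ∅, so x is NOT a limit point.
  x = p13: open {p13} ∋ x has {p13} ∩ (A ∖ {p13}) = ∅, so x is NOT a limit point.
  x = p14: open {p13, p14} ∋ x has {p13, p14} ∩ (A ∖ {p14}) = ∅, so x is NOT a limit point.
  x = p15: open {p15} ∋ x has {p15} ∩ (A ∖ {p15}) = ∅, so x is NOT a limit point.
Collecting: A' = {p11}.


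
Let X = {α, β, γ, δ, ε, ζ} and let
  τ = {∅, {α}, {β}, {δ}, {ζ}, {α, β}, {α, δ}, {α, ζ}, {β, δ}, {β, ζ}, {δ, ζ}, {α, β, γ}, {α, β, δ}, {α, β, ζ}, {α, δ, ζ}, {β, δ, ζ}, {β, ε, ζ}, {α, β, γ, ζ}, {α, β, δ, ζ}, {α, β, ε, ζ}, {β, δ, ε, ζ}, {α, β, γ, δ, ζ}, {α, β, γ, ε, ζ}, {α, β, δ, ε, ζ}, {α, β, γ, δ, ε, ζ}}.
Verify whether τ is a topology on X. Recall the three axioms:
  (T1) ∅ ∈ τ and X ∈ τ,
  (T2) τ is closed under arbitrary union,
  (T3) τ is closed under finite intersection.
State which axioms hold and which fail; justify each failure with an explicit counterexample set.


τ is NOT a topology on X.

Axiom (T1): ∅ ∈ τ? Yes; X ∈ τ? Yes.
Axiom (T2/T3): check pairwise unions and intersections of members of τ.
Counterexample for (T2): {δ} ∪ {α, β, γ} = {α, β, γ, δ} ∉ τ. Therefore τ is NOT a topology.


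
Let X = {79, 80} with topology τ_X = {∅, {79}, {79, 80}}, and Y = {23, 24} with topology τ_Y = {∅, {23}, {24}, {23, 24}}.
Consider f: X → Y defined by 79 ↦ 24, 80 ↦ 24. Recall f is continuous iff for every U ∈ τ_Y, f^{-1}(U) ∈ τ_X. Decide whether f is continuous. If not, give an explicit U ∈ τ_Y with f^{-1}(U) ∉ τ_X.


f IS continuous.

Compute f^{-1}(U) for each U ∈ τ_Y:
  U = ∅: f^{-1}(U) = ∅ ∈ τ_X ✓.
  U = {23}: f^{-1}(U) = ∅ ∈ τ_X ✓.
  U = {24}: f^{-1}(U) = {79, 80} ∈ τ_X ✓.
  U = {23, 24}: f^{-1}(U) = {79, 80} ∈ τ_X ✓.
Every preimage lies in τ_X, so f IS continuous.


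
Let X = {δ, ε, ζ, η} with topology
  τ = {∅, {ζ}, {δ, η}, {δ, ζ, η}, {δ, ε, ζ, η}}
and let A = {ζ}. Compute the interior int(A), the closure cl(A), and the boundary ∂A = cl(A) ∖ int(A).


int(A) = {ζ}, cl(A) = {ε, ζ}, ∂A = {ε}.

Closed sets in (X, τ) are complements of opens:
  closed(X, τ) = {∅, {ε}, {ε, ζ}, {δ, ε, η}, {δ, ε, ζ, η}}.
int(A) = ⋃ {U ∈ τ : U ⊆ A}. Opens contained in A: ∅, {ζ}.
Taking the union of these: int(A) = {ζ}.
cl(A) = ⋂ {C closed : A ⊆ C}. Closed sets containing A: {ε, ζ}, {δ, ε, ζ, η}.
Intersecting these: cl(A) = {ε, ζ}.
∂A = cl(A) ∖ int(A) = {ε, ζ} ∖ {ζ} = {ε}.


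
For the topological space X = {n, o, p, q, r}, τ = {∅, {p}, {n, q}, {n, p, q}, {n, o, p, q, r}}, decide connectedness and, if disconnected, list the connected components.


(X, τ) is connected.

Find clopen sets (U ∈ τ with X ∖ U ∈ τ):
  U = ∅, X ∖ U = {n, o, p, q, r} — both open, so U is clopen.
  U = {n, o, p, q, r}, X ∖ U = ∅ — both open, so U is clopen.
Only trivial clopens (∅ and X) exist, so (X, τ) is connected.
Compute connected components by grouping points that agree on all clopens:
  component: {n, o, p, q, r}


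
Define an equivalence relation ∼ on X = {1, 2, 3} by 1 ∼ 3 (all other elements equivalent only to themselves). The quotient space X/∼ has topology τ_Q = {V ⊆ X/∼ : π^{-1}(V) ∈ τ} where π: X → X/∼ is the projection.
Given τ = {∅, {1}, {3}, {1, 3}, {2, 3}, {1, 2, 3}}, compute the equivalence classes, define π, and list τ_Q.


X/∼ = {[1=3], [2]}; |τ_Q| = 3.

Equivalence classes: [1=3], [2].
Quotient map π: X → X/∼ sends 1 ↦ [1=3], 2 ↦ [2], 3 ↦ [1=3].
For each subset V ⊆ X/∼, compute π^{-1}(V) ⊆ X and check whether π^{-1}(V) ∈ τ. V is open in τ_Q iff π^{-1}(V) ∈ τ.
  V = {}: π^{-1}(V) = ∅ ∈ τ ✓.
  V = {[1=3]}: π^{-1}(V) = {1, 3} ∈ τ ✓.
  V = {[2]}: π^{-1}(V) = {2} ∉ τ ✗.
  V = {[1=3], [2]}: π^{-1}(V) = {1, 2, 3} ∈ τ ✓.
Open sets in the quotient: τ_Q = {{}, {[1=3]}, {[1=3], [2]}} (3 elements).


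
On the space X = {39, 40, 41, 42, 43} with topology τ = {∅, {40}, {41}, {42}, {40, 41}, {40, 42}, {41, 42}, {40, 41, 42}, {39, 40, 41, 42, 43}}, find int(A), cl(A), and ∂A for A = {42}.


int(A) = {42}, cl(A) = {39, 42, 43}, ∂A = {39, 43}.

Closed sets in (X, τ) are complements of opens:
  closed(X, τ) = {∅, {39, 43}, {39, 40, 43}, {39, 41, 43}, {39, 42, 43}, {39, 40, 41, 43}, {39, 40, 42, 43}, {39, 41, 42, 43}, {39, 40, 41, 42, 43}}.
int(A) = ⋃ {U ∈ τ : U ⊆ A}. Opens contained in A: ∅, {42}.
Taking the union of these: int(A) = {42}.
cl(A) = ⋂ {C closed : A ⊆ C}. Closed sets containing A: {39, 42, 43}, {39, 40, 42, 43}, {39, 41, 42, 43}, {39, 40, 41, 42, 43}.
Intersecting these: cl(A) = {39, 42, 43}.
∂A = cl(A) ∖ int(A) = {39, 42, 43} ∖ {42} = {39, 43}.


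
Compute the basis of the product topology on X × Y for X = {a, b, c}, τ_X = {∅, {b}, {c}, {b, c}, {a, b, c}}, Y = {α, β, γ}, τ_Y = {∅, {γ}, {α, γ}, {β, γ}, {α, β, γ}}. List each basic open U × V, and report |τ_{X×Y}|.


Basis B = {∅ × ∅, {b} × {γ}, {c} × {γ}, {b} × {α, γ}, {b} × {β, γ}, {b, c} × {γ}, {c} × {α, γ}, {c} × {β, γ}, {a, b, c} × {γ}, {b} × {α, β, γ}, {c} × {α, β, γ}, {b, c} × {α, γ}, {b, c} × {β, γ}, {a, b, c} × {α, γ}, {a, b, c} × {β, γ}, {b, c} × {α, β, γ}, {a, b, c} × {α, β, γ}}; |τ_{X×Y}| = 50.

Enumerate products U × V with U ∈ τ_X, V ∈ τ_Y (deduplicated):
  ∅ × ∅ = {} (∅)
  {b} × {γ} = {(b,γ)}
  {c} × {γ} = {(c,γ)}
  {b} × {α, γ} = {(b,α), (b,γ)}
  {b} × {β, γ} = {(b,β), (b,γ)}
  {b, c} × {γ} = {(b,γ), (c,γ)}
  {c} × {α, γ} = {(c,α), (c,γ)}
  {c} × {β, γ} = {(c,β), (c,γ)}
  {a, b, c} × {γ} = {(a,γ), (b,γ), (c,γ)}
  {b} × {α, β, γ} = {(b,α), (b,β), (b,γ)}
  {c} × {α, β, γ} = {(c,α), (c,β), (c,γ)}
  {b, c} × {α, γ} = {(b,α), (b,γ), (c,α), (c,γ)}
  {b, c} × {β, γ} = {(b,β), (b,γ), (c,β), (c,γ)}
  {a, b, c} × {α, γ} = {(a,α), (a,γ), (b,α), (b,γ), (c,α), (c,γ)}
  {a, b, c} × {β, γ} = {(a,β), (a,γ), (b,β), (b,γ), (c,β), (c,γ)}
  {b, c} × {α, β, γ} = {(b,α), (b,β), (b,γ), (c,α), (c,β), (c,γ)}
  {a, b, c} × {α, β, γ} = {(a,α), (a,β), (a,γ), (b,α), (b,β), (b,γ), (c,α), (c,β), (c,γ)}
These 17 distinct sets form the basis B.
Close under arbitrary unions to get τ_{X×Y}; counting gives |τ_{X×Y}| = 50.


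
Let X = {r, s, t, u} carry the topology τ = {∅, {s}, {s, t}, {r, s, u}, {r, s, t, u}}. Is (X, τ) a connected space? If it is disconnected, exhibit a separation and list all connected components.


(X, τ) is connected.

Find clopen sets (U ∈ τ with X ∖ U ∈ τ):
  U = ∅, X ∖ U = {r, s, t, u} — both open, so U is clopen.
  U = {r, s, t, u}, X ∖ U = ∅ — both open, so U is clopen.
Only trivial clopens (∅ and X) exist, so (X, τ) is connected.
Compute connected components by grouping points that agree on all clopens:
  component: {r, s, t, u}


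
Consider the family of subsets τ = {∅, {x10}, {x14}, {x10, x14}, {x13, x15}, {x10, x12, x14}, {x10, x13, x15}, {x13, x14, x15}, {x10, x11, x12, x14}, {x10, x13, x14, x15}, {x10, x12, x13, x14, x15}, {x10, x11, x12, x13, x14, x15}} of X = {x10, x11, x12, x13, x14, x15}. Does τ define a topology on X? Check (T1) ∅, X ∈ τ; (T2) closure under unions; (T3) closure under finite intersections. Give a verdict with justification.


τ IS a topology on X.

Axiom (T1): ∅ ∈ τ? Yes; X ∈ τ? Yes.
Axiom (T2/T3): check pairwise unions and intersections of members of τ.
All pairwise intersections and unions checked — each lies in τ. Therefore τ satisfies (T1), (T2), (T3): it IS a topology on X.


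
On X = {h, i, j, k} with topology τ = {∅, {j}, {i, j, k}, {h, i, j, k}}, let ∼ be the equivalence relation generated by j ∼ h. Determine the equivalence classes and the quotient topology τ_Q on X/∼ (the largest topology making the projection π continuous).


X/∼ = {[h=j], [i], [k]}; |τ_Q| = 2.

Equivalence classes: [h=j], [i], [k].
Quotient map π: X → X/∼ sends h ↦ [h=j], i ↦ [i], j ↦ [h=j], k ↦ [k].
For each subset V ⊆ X/∼, compute π^{-1}(V) ⊆ X and check whether π^{-1}(V) ∈ τ. V is open in τ_Q iff π^{-1}(V) ∈ τ.
  V = {}: π^{-1}(V) = ∅ ∈ τ ✓.
  V = {[h=j]}: π^{-1}(V) = {h, j} ∉ τ ✗.
  V = {[i]}: π^{-1}(V) = {i} ∉ τ ✗.
  V = {[h=j], [i]}: π^{-1}(V) = {h, i, j} ∉ τ ✗.
  V = {[k]}: π^{-1}(V) = {k} ∉ τ ✗.
  V = {[h=j], [k]}: π^{-1}(V) = {h, j, k} ∉ τ ✗.
  V = {[i], [k]}: π^{-1}(V) = {i, k} ∉ τ ✗.
  V = {[h=j], [i], [k]}: π^{-1}(V) = {h, i, j, k} ∈ τ ✓.
Open sets in the quotient: τ_Q = {{}, {[h=j], [i], [k]}} (2 elements).


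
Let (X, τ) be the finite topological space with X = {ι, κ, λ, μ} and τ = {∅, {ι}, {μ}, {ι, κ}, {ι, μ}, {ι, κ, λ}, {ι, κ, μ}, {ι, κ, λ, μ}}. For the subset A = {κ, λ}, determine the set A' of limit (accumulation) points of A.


A' = {λ}

For each x ∈ X, list the open sets U ∈ τ with x ∈ U, then check whether U ∩ (A ∖ {x}) ≠ ∅ for every such U.
  x = ι: open {ι} ∋ x has {ι} ∩ (A ∖ {ι}) = ∅, so x is NOT a limit point.
  x = κ: open {ι, κ} ∋ x has {ι, κ} ∩ (A ∖ {κ}) = ∅, so x is NOT a limit point.
  x = λ: opens ∋ x are {ι, κ, λ}, {ι, κ, λ, μ}; each meets A ∖ {λ}, so x IS a limit point.
  x = μ: open {μ} ∋ x has {μ} ∩ (A ∖ {μ}) = ∅, so x is NOT a limit point.
Collecting: A' = {λ}.


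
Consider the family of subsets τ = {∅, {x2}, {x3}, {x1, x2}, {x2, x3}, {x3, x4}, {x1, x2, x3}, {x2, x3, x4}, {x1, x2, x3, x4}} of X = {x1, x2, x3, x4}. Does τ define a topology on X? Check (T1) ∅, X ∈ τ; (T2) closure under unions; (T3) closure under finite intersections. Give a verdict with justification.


τ IS a topology on X.

Axiom (T1): ∅ ∈ τ? Yes; X ∈ τ? Yes.
Axiom (T2/T3): check pairwise unions and intersections of members of τ.
All pairwise intersections and unions checked — each lies in τ. Therefore τ satisfies (T1), (T2), (T3): it IS a topology on X.


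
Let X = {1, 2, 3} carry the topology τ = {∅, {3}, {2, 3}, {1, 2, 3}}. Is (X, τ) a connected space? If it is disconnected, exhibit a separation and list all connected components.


(X, τ) is connected.

Find clopen sets (U ∈ τ with X ∖ U ∈ τ):
  U = ∅, X ∖ U = {1, 2, 3} — both open, so U is clopen.
  U = {1, 2, 3}, X ∖ U = ∅ — both open, so U is clopen.
Only trivial clopens (∅ and X) exist, so (X, τ) is connected.
Compute connected components by grouping points that agree on all clopens:
  component: {1, 2, 3}


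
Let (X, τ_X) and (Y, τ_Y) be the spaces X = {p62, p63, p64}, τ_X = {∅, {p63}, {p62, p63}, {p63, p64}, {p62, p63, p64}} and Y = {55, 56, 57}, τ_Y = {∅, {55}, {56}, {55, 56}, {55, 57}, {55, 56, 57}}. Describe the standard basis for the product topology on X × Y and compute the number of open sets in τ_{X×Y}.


Basis B = {∅ × ∅, {p63} × {55}, {p63} × {56}, {p62, p63} × {55}, {p62, p63} × {56}, {p63} × {55, 56}, {p63} × {55, 57}, {p63, p64} × {55}, {p63, p64} × {56}, {p62, p63, p64} × {55}, {p62, p63, p64} × {56}, {p63} × {55, 56, 57}, {p62, p63} × {55, 56}, {p62, p63} × {55, 57}, {p63, p64} × {55, 56}, {p63, p64} × {55, 57}, {p62, p63} × {55, 56, 57}, {p62, p63, p64} × {55, 56}, {p62, p63, p64} × {55, 57}, {p63, p64} × {55, 56, 57}, {p62, p63, p64} × {55, 56, 57}}; |τ_{X×Y}| = 70.

Enumerate products U × V with U ∈ τ_X, V ∈ τ_Y (deduplicated):
  ∅ × ∅ = {} (∅)
  {p63} × {55} = {(p63,55)}
  {p63} × {56} = {(p63,56)}
  {p62, p63} × {55} = {(p62,55), (p63,55)}
  {p62, p63} × {56} = {(p62,56), (p63,56)}
  {p63} × {55, 56} = {(p63,55), (p63,56)}
  {p63} × {55, 57} = {(p63,55), (p63,57)}
  {p63, p64} × {55} = {(p63,55), (p64,55)}
  {p63, p64} × {56} = {(p63,56), (p64,56)}
  {p62, p63, p64} × {55} = {(p62,55), (p63,55), (p64,55)}
  {p62, p63, p64} × {56} = {(p62,56), (p63,56), (p64,56)}
  {p63} × {55, 56, 57} = {(p63,55), (p63,56), (p63,57)}
  {p62, p63} × {55, 56} = {(p62,55), (p62,56), (p63,55), (p63,56)}
  {p62, p63} × {55, 57} = {(p62,55), (p62,57), (p63,55), (p63,57)}
  {p63, p64} × {55, 56} = {(p63,55), (p63,56), (p64,55), (p64,56)}
  {p63, p64} × {55, 57} = {(p63,55), (p63,57), (p64,55), (p64,57)}
  {p62, p63} × {55, 56, 57} = {(p62,55), (p62,56), (p62,57), (p63,55), (p63,56), (p63,57)}
  {p62, p63, p64} × {55, 56} = {(p62,55), (p62,56), (p63,55), (p63,56), (p64,55), (p64,56)}
  {p62, p63, p64} × {55, 57} = {(p62,55), (p62,57), (p63,55), (p63,57), (p64,55), (p64,57)}
  {p63, p64} × {55, 56, 57} = {(p63,55), (p63,56), (p63,57), (p64,55), (p64,56), (p64,57)}
  {p62, p63, p64} × {55, 56, 57} = {(p62,55), (p62,56), (p62,57), (p63,55), (p63,56), (p63,57), (p64,55), (p64,56), (p64,57)}
These 21 distinct sets form the basis B.
Close under arbitrary unions to get τ_{X×Y}; counting gives |τ_{X×Y}| = 70.


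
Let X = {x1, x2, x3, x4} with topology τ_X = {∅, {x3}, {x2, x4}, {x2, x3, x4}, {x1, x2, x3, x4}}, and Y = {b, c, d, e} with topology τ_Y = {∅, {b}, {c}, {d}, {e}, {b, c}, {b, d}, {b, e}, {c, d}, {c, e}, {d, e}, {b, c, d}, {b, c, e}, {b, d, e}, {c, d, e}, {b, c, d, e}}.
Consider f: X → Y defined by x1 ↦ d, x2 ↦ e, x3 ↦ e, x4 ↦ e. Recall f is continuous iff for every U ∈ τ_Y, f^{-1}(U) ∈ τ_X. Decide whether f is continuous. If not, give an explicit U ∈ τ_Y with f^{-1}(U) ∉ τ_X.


f is NOT continuous.

Compute f^{-1}(U) for each U ∈ τ_Y:
  U = ∅: f^{-1}(U) = ∅ ∈ τ_X ✓.
  U = {b}: f^{-1}(U) = ∅ ∈ τ_X ✓.
  U = {c}: f^{-1}(U) = ∅ ∈ τ_X ✓.
  U = {d}: f^{-1}(U) = {x1} ∉ τ_X ✗.
  U = {e}: f^{-1}(U) = {x2, x3, x4} ∈ τ_X ✓.
  U = {b, c}: f^{-1}(U) = ∅ ∈ τ_X ✓.
  U = {b, d}: f^{-1}(U) = {x1} ∉ τ_X ✗.
  U = {b, e}: f^{-1}(U) = {x2, x3, x4} ∈ τ_X ✓.
  U = {c, d}: f^{-1}(U) = {x1} ∉ τ_X ✗.
  U = {c, e}: f^{-1}(U) = {x2, x3, x4} ∈ τ_X ✓.
  U = {d, e}: f^{-1}(U) = {x1, x2, x3, x4} ∈ τ_X ✓.
  U = {b, c, d}: f^{-1}(U) = {x1} ∉ τ_X ✗.
  U = {b, c, e}: f^{-1}(U) = {x2, x3, x4} ∈ τ_X ✓.
  U = {b, d, e}: f^{-1}(U) = {x1, x2, x3, x4} ∈ τ_X ✓.
  U = {c, d, e}: f^{-1}(U) = {x1, x2, x3, x4} ∈ τ_X ✓.
  U = {b, c, d, e}: f^{-1}(U) = {x1, x2, x3, x4} ∈ τ_X ✓.
Found U = {d} with f^{-1}(U) = {x1} not in τ_X. Therefore f is NOT continuous.


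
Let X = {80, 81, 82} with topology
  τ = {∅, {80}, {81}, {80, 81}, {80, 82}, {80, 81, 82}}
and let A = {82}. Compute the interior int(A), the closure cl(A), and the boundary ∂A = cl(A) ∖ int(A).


int(A) = ∅, cl(A) = {82}, ∂A = {82}.

Closed sets in (X, τ) are complements of opens:
  closed(X, τ) = {∅, {81}, {82}, {80, 82}, {81, 82}, {80, 81, 82}}.
int(A) = ⋃ {U ∈ τ : U ⊆ A}. Opens contained in A: ∅.
Taking the union of these: int(A) = ∅.
cl(A) = ⋂ {C closed : A ⊆ C}. Closed sets containing A: {82}, {80, 82}, {81, 82}, {80, 81, 82}.
Intersecting these: cl(A) = {82}.
∂A = cl(A) ∖ int(A) = {82} ∖ ∅ = {82}.


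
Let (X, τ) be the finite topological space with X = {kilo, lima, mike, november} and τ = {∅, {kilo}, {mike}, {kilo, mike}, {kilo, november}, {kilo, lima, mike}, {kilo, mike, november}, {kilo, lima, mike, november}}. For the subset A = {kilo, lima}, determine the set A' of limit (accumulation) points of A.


A' = {lima, november}

For each x ∈ X, list the open sets U ∈ τ with x ∈ U, then check whether U ∩ (A ∖ {x}) ≠ ∅ for every such U.
  x = kilo: open {kilo} ∋ x has {kilo} ∩ (A ∖ {kilo}) = ∅, so x is NOT a limit point.
  x = lima: opens ∋ x are {kilo, lima, mike}, {kilo, lima, mike, november}; each meets A ∖ {lima}, so x IS a limit point.
  x = mike: open {mike} ∋ x has {mike} ∩ (A ∖ {mike}) = ∅, so x is NOT a limit point.
  x = november: opens ∋ x are {kilo, november}, {kilo, mike, november}, {kilo, lima, mike, november}; each meets A ∖ {november}, so x IS a limit point.
Collecting: A' = {lima, november}.


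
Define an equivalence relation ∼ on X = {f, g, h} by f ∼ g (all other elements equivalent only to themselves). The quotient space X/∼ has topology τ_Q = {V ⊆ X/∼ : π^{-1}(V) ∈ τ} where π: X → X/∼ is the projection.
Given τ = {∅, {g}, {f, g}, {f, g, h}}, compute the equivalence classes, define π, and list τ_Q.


X/∼ = {[f=g], [h]}; |τ_Q| = 3.

Equivalence classes: [f=g], [h].
Quotient map π: X → X/∼ sends f ↦ [f=g], g ↦ [f=g], h ↦ [h].
For each subset V ⊆ X/∼, compute π^{-1}(V) ⊆ X and check whether π^{-1}(V) ∈ τ. V is open in τ_Q iff π^{-1}(V) ∈ τ.
  V = {}: π^{-1}(V) = ∅ ∈ τ ✓.
  V = {[f=g]}: π^{-1}(V) = {f, g} ∈ τ ✓.
  V = {[h]}: π^{-1}(V) = {h} ∉ τ ✗.
  V = {[f=g], [h]}: π^{-1}(V) = {f, g, h} ∈ τ ✓.
Open sets in the quotient: τ_Q = {{}, {[f=g]}, {[f=g], [h]}} (3 elements).


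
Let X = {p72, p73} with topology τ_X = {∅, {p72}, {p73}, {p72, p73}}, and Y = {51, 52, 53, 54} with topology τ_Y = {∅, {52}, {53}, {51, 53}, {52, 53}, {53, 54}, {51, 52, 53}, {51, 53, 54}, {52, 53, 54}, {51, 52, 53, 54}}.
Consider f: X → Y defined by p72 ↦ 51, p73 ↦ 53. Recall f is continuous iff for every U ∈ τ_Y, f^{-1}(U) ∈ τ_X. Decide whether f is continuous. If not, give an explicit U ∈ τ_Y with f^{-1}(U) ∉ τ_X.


f IS continuous.

Compute f^{-1}(U) for each U ∈ τ_Y:
  U = ∅: f^{-1}(U) = ∅ ∈ τ_X ✓.
  U = {52}: f^{-1}(U) = ∅ ∈ τ_X ✓.
  U = {53}: f^{-1}(U) = {p73} ∈ τ_X ✓.
  U = {51, 53}: f^{-1}(U) = {p72, p73} ∈ τ_X ✓.
  U = {52, 53}: f^{-1}(U) = {p73} ∈ τ_X ✓.
  U = {53, 54}: f^{-1}(U) = {p73} ∈ τ_X ✓.
  U = {51, 52, 53}: f^{-1}(U) = {p72, p73} ∈ τ_X ✓.
  U = {51, 53, 54}: f^{-1}(U) = {p72, p73} ∈ τ_X ✓.
  U = {52, 53, 54}: f^{-1}(U) = {p73} ∈ τ_X ✓.
  U = {51, 52, 53, 54}: f^{-1}(U) = {p72, p73} ∈ τ_X ✓.
Every preimage lies in τ_X, so f IS continuous.


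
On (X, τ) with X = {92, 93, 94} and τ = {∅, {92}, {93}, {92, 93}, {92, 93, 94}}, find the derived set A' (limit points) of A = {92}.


A' = {94}

For each x ∈ X, list the open sets U ∈ τ with x ∈ U, then check whether U ∩ (A ∖ {x}) ≠ ∅ for every such U.
  x = 92: open {92} ∋ x has {92} ∩ (A ∖ {92}) = ∅, so x is NOT a limit point.
  x = 93: open {93} ∋ x has {93} ∩ (A ∖ {93}) = ∅, so x is NOT a limit point.
  x = 94: opens ∋ x are {92, 93, 94}; each meets A ∖ {94}, so x IS a limit point.
Collecting: A' = {94}.


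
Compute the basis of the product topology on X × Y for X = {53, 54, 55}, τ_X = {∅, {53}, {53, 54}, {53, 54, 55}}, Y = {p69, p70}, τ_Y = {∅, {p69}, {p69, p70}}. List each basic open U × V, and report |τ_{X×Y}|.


Basis B = {∅ × ∅, {53} × {p69}, {53} × {p69, p70}, {53, 54} × {p69}, {53, 54, 55} × {p69}, {53, 54} × {p69, p70}, {53, 54, 55} × {p69, p70}}; |τ_{X×Y}| = 10.

Enumerate products U × V with U ∈ τ_X, V ∈ τ_Y (deduplicated):
  ∅ × ∅ = {} (∅)
  {53} × {p69} = {(53,p69)}
  {53} × {p69, p70} = {(53,p69), (53,p70)}
  {53, 54} × {p69} = {(53,p69), (54,p69)}
  {53, 54, 55} × {p69} = {(53,p69), (54,p69), (55,p69)}
  {53, 54} × {p69, p70} = {(53,p69), (53,p70), (54,p69), (54,p70)}
  {53, 54, 55} × {p69, p70} = {(53,p69), (53,p70), (54,p69), (54,p70), (55,p69), (55,p70)}
These 7 distinct sets form the basis B.
Close under arbitrary unions to get τ_{X×Y}; counting gives |τ_{X×Y}| = 10.


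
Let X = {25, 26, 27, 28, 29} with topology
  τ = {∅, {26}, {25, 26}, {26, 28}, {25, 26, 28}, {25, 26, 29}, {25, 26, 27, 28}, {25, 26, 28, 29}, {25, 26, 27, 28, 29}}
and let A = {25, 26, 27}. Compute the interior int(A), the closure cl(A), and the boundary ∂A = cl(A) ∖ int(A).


int(A) = {25, 26}, cl(A) = {25, 26, 27, 28, 29}, ∂A = {27, 28, 29}.

Closed sets in (X, τ) are complements of opens:
  closed(X, τ) = {∅, {27}, {29}, {27, 28}, {27, 29}, {25, 27, 29}, {27, 28, 29}, {25, 27, 28, 29}, {25, 26, 27, 28, 29}}.
int(A) = ⋃ {U ∈ τ : U ⊆ A}. Opens contained in A: ∅, {26}, {25, 26}.
Taking the union of these: int(A) = {25, 26}.
cl(A) = ⋂ {C closed : A ⊆ C}. Closed sets containing A: {25, 26, 27, 28, 29}.
Intersecting these: cl(A) = {25, 26, 27, 28, 29}.
∂A = cl(A) ∖ int(A) = {25, 26, 27, 28, 29} ∖ {25, 26} = {27, 28, 29}.


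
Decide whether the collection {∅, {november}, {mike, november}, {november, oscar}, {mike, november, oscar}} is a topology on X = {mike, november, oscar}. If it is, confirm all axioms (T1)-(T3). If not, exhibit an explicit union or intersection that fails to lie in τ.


τ IS a topology on X.

Axiom (T1): ∅ ∈ τ? Yes; X ∈ τ? Yes.
Axiom (T2/T3): check pairwise unions and intersections of members of τ.
All pairwise intersections and unions checked — each lies in τ. Therefore τ satisfies (T1), (T2), (T3): it IS a topology on X.


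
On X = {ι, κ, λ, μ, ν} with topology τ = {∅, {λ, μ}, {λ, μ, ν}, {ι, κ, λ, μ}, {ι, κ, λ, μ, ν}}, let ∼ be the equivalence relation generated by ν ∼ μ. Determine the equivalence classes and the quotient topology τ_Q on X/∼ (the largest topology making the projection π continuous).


X/∼ = {[ι], [κ], [λ], [μ=ν]}; |τ_Q| = 3.

Equivalence classes: [ι], [κ], [λ], [μ=ν].
Quotient map π: X → X/∼ sends ι ↦ [ι], κ ↦ [κ], λ ↦ [λ], μ ↦ [μ=ν], ν ↦ [μ=ν].
For each subset V ⊆ X/∼, compute π^{-1}(V) ⊆ X and check whether π^{-1}(V) ∈ τ. V is open in τ_Q iff π^{-1}(V) ∈ τ.
  V = {}: π^{-1}(V) = ∅ ∈ τ ✓.
  V = {[ι]}: π^{-1}(V) = {ι} ∉ τ ✗.
  V = {[κ]}: π^{-1}(V) = {κ} ∉ τ ✗.
  V = {[ι], [κ]}: π^{-1}(V) = {ι, κ} ∉ τ ✗.
  V = {[λ]}: π^{-1}(V) = {λ} ∉ τ ✗.
  V = {[ι], [λ]}: π^{-1}(V) = {ι, λ} ∉ τ ✗.
  V = {[κ], [λ]}: π^{-1}(V) = {κ, λ} ∉ τ ✗.
  V = {[ι], [κ], [λ]}: π^{-1}(V) = {ι, κ, λ} ∉ τ ✗.
  V = {[μ=ν]}: π^{-1}(V) = {μ, ν} ∉ τ ✗.
  V = {[ι], [μ=ν]}: π^{-1}(V) = {ι, μ, ν} ∉ τ ✗.
  V = {[κ], [μ=ν]}: π^{-1}(V) = {κ, μ, ν} ∉ τ ✗.
  V = {[ι], [κ], [μ=ν]}: π^{-1}(V) = {ι, κ, μ, ν} ∉ τ ✗.
  V = {[λ], [μ=ν]}: π^{-1}(V) = {λ, μ, ν} ∈ τ ✓.
  V = {[ι], [λ], [μ=ν]}: π^{-1}(V) = {ι, λ, μ, ν} ∉ τ ✗.
  V = {[κ], [λ], [μ=ν]}: π^{-1}(V) = {κ, λ, μ, ν} ∉ τ ✗.
  V = {[ι], [κ], [λ], [μ=ν]}: π^{-1}(V) = {ι, κ, λ, μ, ν} ∈ τ ✓.
Open sets in the quotient: τ_Q = {{}, {[λ], [μ=ν]}, {[ι], [κ], [λ], [μ=ν]}} (3 elements).
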